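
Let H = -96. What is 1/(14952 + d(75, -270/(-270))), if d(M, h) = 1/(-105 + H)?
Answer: 201/3005351 ≈ 6.6881e-5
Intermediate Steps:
d(M, h) = -1/201 (d(M, h) = 1/(-105 - 96) = 1/(-201) = -1/201)
1/(14952 + d(75, -270/(-270))) = 1/(14952 - 1/201) = 1/(3005351/201) = 201/3005351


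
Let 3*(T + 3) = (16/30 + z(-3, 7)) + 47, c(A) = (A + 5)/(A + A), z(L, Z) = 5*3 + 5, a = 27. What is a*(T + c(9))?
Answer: 2739/5 ≈ 547.80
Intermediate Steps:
z(L, Z) = 20 (z(L, Z) = 15 + 5 = 20)
c(A) = (5 + A)/(2*A) (c(A) = (5 + A)/((2*A)) = (5 + A)*(1/(2*A)) = (5 + A)/(2*A))
T = 878/45 (T = -3 + ((16/30 + 20) + 47)/3 = -3 + ((16*(1/30) + 20) + 47)/3 = -3 + ((8/15 + 20) + 47)/3 = -3 + (308/15 + 47)/3 = -3 + (1/3)*(1013/15) = -3 + 1013/45 = 878/45 ≈ 19.511)
a*(T + c(9)) = 27*(878/45 + (1/2)*(5 + 9)/9) = 27*(878/45 + (1/2)*(1/9)*14) = 27*(878/45 + 7/9) = 27*(913/45) = 2739/5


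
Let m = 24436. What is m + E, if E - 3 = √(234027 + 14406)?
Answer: 24439 + √248433 ≈ 24937.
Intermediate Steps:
E = 3 + √248433 (E = 3 + √(234027 + 14406) = 3 + √248433 ≈ 501.43)
m + E = 24436 + (3 + √248433) = 24439 + √248433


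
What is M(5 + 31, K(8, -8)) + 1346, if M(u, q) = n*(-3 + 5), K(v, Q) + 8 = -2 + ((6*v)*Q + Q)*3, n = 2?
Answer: 1350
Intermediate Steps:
K(v, Q) = -10 + 3*Q + 18*Q*v (K(v, Q) = -8 + (-2 + ((6*v)*Q + Q)*3) = -8 + (-2 + (6*Q*v + Q)*3) = -8 + (-2 + (Q + 6*Q*v)*3) = -8 + (-2 + (3*Q + 18*Q*v)) = -8 + (-2 + 3*Q + 18*Q*v) = -10 + 3*Q + 18*Q*v)
M(u, q) = 4 (M(u, q) = 2*(-3 + 5) = 2*2 = 4)
M(5 + 31, K(8, -8)) + 1346 = 4 + 1346 = 1350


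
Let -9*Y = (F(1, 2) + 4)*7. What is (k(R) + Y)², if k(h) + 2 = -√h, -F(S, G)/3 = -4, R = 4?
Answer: 21904/81 ≈ 270.42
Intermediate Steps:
F(S, G) = 12 (F(S, G) = -3*(-4) = 12)
k(h) = -2 - √h
Y = -112/9 (Y = -(12 + 4)*7/9 = -16*7/9 = -⅑*112 = -112/9 ≈ -12.444)
(k(R) + Y)² = ((-2 - √4) - 112/9)² = ((-2 - 1*2) - 112/9)² = ((-2 - 2) - 112/9)² = (-4 - 112/9)² = (-148/9)² = 21904/81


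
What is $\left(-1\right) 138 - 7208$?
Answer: $-7346$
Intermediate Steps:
$\left(-1\right) 138 - 7208 = -138 - 7208 = -7346$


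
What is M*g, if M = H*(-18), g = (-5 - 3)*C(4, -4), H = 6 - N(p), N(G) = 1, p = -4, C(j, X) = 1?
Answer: 720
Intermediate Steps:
H = 5 (H = 6 - 1*1 = 6 - 1 = 5)
g = -8 (g = (-5 - 3)*1 = -8*1 = -8)
M = -90 (M = 5*(-18) = -90)
M*g = -90*(-8) = 720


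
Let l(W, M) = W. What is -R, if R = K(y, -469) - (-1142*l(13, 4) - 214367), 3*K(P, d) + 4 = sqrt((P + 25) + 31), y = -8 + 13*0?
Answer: -687635/3 - 4*sqrt(3)/3 ≈ -2.2921e+5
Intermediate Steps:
y = -8 (y = -8 + 0 = -8)
K(P, d) = -4/3 + sqrt(56 + P)/3 (K(P, d) = -4/3 + sqrt((P + 25) + 31)/3 = -4/3 + sqrt((25 + P) + 31)/3 = -4/3 + sqrt(56 + P)/3)
R = 687635/3 + 4*sqrt(3)/3 (R = (-4/3 + sqrt(56 - 8)/3) - (-1142*13 - 214367) = (-4/3 + sqrt(48)/3) - (-14846 - 214367) = (-4/3 + (4*sqrt(3))/3) - 1*(-229213) = (-4/3 + 4*sqrt(3)/3) + 229213 = 687635/3 + 4*sqrt(3)/3 ≈ 2.2921e+5)
-R = -(687635/3 + 4*sqrt(3)/3) = -687635/3 - 4*sqrt(3)/3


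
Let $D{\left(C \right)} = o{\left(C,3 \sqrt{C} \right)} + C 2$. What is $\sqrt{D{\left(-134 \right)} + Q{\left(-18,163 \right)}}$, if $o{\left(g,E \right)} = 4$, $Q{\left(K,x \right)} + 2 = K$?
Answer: $2 i \sqrt{71} \approx 16.852 i$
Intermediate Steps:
$Q{\left(K,x \right)} = -2 + K$
$D{\left(C \right)} = 4 + 2 C$ ($D{\left(C \right)} = 4 + C 2 = 4 + 2 C$)
$\sqrt{D{\left(-134 \right)} + Q{\left(-18,163 \right)}} = \sqrt{\left(4 + 2 \left(-134\right)\right) - 20} = \sqrt{\left(4 - 268\right) - 20} = \sqrt{-264 - 20} = \sqrt{-284} = 2 i \sqrt{71}$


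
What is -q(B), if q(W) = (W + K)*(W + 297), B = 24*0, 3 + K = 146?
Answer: -42471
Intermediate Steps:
K = 143 (K = -3 + 146 = 143)
B = 0
q(W) = (143 + W)*(297 + W) (q(W) = (W + 143)*(W + 297) = (143 + W)*(297 + W))
-q(B) = -(42471 + 0**2 + 440*0) = -(42471 + 0 + 0) = -1*42471 = -42471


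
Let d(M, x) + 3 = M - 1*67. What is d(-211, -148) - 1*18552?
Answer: -18833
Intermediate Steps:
d(M, x) = -70 + M (d(M, x) = -3 + (M - 1*67) = -3 + (M - 67) = -3 + (-67 + M) = -70 + M)
d(-211, -148) - 1*18552 = (-70 - 211) - 1*18552 = -281 - 18552 = -18833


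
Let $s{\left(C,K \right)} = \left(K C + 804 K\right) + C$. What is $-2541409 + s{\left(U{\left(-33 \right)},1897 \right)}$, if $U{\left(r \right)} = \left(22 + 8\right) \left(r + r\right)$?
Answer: $-4774261$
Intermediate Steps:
$U{\left(r \right)} = 60 r$ ($U{\left(r \right)} = 30 \cdot 2 r = 60 r$)
$s{\left(C,K \right)} = C + 804 K + C K$ ($s{\left(C,K \right)} = \left(C K + 804 K\right) + C = \left(804 K + C K\right) + C = C + 804 K + C K$)
$-2541409 + s{\left(U{\left(-33 \right)},1897 \right)} = -2541409 + \left(60 \left(-33\right) + 804 \cdot 1897 + 60 \left(-33\right) 1897\right) = -2541409 - 2232852 = -4774261$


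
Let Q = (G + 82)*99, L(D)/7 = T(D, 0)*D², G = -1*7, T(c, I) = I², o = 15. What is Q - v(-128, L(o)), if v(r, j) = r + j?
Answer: 7553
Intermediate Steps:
G = -7
L(D) = 0 (L(D) = 7*(0²*D²) = 7*(0*D²) = 7*0 = 0)
v(r, j) = j + r
Q = 7425 (Q = (-7 + 82)*99 = 75*99 = 7425)
Q - v(-128, L(o)) = 7425 - (0 - 128) = 7425 - 1*(-128) = 7425 + 128 = 7553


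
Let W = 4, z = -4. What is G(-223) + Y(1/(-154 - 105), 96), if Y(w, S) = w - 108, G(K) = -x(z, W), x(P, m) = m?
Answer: -29009/259 ≈ -112.00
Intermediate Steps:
G(K) = -4 (G(K) = -1*4 = -4)
Y(w, S) = -108 + w
G(-223) + Y(1/(-154 - 105), 96) = -4 + (-108 + 1/(-154 - 105)) = -4 + (-108 + 1/(-259)) = -4 + (-108 - 1/259) = -4 - 27973/259 = -29009/259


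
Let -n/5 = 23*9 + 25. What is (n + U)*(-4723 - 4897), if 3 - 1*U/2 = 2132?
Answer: 52121160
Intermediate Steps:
U = -4258 (U = 6 - 2*2132 = 6 - 4264 = -4258)
n = -1160 (n = -5*(23*9 + 25) = -5*(207 + 25) = -5*232 = -1160)
(n + U)*(-4723 - 4897) = (-1160 - 4258)*(-4723 - 4897) = -5418*(-9620) = 52121160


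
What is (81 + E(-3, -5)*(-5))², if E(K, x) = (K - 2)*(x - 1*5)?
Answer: 28561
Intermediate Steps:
E(K, x) = (-5 + x)*(-2 + K) (E(K, x) = (-2 + K)*(x - 5) = (-2 + K)*(-5 + x) = (-5 + x)*(-2 + K))
(81 + E(-3, -5)*(-5))² = (81 + (10 - 5*(-3) - 2*(-5) - 3*(-5))*(-5))² = (81 + (10 + 15 + 10 + 15)*(-5))² = (81 + 50*(-5))² = (81 - 250)² = (-169)² = 28561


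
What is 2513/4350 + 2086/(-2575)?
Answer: -4165/17922 ≈ -0.23240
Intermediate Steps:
2513/4350 + 2086/(-2575) = 2513*(1/4350) + 2086*(-1/2575) = 2513/4350 - 2086/2575 = -4165/17922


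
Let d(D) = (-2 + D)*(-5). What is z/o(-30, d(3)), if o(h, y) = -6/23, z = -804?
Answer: 3082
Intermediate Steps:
d(D) = 10 - 5*D
o(h, y) = -6/23 (o(h, y) = -6*1/23 = -6/23)
z/o(-30, d(3)) = -804/(-6/23) = -804*(-23/6) = 3082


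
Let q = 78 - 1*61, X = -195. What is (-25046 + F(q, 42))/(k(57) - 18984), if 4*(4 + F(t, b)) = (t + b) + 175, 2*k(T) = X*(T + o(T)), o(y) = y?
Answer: 16661/20066 ≈ 0.83031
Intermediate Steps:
k(T) = -195*T (k(T) = (-195*(T + T))/2 = (-390*T)/2 = -195*T)
q = 17 (q = 78 - 61 = 17)
F(t, b) = 159/4 + b/4 + t/4 (F(t, b) = -4 + ((t + b) + 175)/4 = -4 + ((b + t) + 175)/4 = -4 + (175 + b + t)/4 = -4 + (175/4 + b/4 + t/4) = 159/4 + b/4 + t/4)
(-25046 + F(q, 42))/(k(57) - 18984) = (-25046 + (159/4 + (¼)*42 + (¼)*17))/(-195*57 - 18984) = (-25046 + (159/4 + 21/2 + 17/4))/(-11115 - 18984) = (-25046 + 109/2)/(-30099) = -49983/2*(-1/30099) = 16661/20066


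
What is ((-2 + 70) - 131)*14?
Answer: -882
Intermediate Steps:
((-2 + 70) - 131)*14 = (68 - 131)*14 = -63*14 = -882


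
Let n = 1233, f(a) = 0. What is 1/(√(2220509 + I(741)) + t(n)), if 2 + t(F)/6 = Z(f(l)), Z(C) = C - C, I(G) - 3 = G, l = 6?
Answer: 12/2221109 + √2221253/2221109 ≈ 0.00067641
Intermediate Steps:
I(G) = 3 + G
Z(C) = 0
t(F) = -12 (t(F) = -12 + 6*0 = -12 + 0 = -12)
1/(√(2220509 + I(741)) + t(n)) = 1/(√(2220509 + (3 + 741)) - 12) = 1/(√(2220509 + 744) - 12) = 1/(√2221253 - 12) = 1/(-12 + √2221253)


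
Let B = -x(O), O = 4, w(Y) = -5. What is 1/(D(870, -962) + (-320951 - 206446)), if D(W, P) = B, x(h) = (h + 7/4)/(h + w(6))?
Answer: -4/2109565 ≈ -1.8961e-6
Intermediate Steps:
x(h) = (7/4 + h)/(-5 + h) (x(h) = (h + 7/4)/(h - 5) = (h + 7*(¼))/(-5 + h) = (h + 7/4)/(-5 + h) = (7/4 + h)/(-5 + h))
B = 23/4 (B = -(7/4 + 4)/(-5 + 4) = -23/((-1)*4) = -(-1)*23/4 = -1*(-23/4) = 23/4 ≈ 5.7500)
D(W, P) = 23/4
1/(D(870, -962) + (-320951 - 206446)) = 1/(23/4 + (-320951 - 206446)) = 1/(23/4 - 527397) = 1/(-2109565/4) = -4/2109565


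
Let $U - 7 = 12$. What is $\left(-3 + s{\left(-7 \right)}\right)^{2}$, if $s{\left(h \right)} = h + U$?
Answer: $81$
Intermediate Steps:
$U = 19$ ($U = 7 + 12 = 19$)
$s{\left(h \right)} = 19 + h$ ($s{\left(h \right)} = h + 19 = 19 + h$)
$\left(-3 + s{\left(-7 \right)}\right)^{2} = \left(-3 + \left(19 - 7\right)\right)^{2} = \left(-3 + 12\right)^{2} = 9^{2} = 81$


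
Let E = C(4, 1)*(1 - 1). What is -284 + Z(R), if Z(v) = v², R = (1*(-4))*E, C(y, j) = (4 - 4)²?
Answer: -284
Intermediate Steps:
C(y, j) = 0 (C(y, j) = 0² = 0)
E = 0 (E = 0*(1 - 1) = 0*0 = 0)
R = 0 (R = (1*(-4))*0 = -4*0 = 0)
-284 + Z(R) = -284 + 0² = -284 + 0 = -284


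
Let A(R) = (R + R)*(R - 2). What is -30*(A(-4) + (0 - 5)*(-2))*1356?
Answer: -2359440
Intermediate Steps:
A(R) = 2*R*(-2 + R) (A(R) = (2*R)*(-2 + R) = 2*R*(-2 + R))
-30*(A(-4) + (0 - 5)*(-2))*1356 = -30*(2*(-4)*(-2 - 4) + (0 - 5)*(-2))*1356 = -30*(2*(-4)*(-6) - 5*(-2))*1356 = -30*(48 + 10)*1356 = -30*58*1356 = -1740*1356 = -2359440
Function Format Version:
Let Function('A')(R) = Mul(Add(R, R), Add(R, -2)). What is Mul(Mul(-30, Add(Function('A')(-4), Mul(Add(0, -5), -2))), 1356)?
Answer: -2359440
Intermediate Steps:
Function('A')(R) = Mul(2, R, Add(-2, R)) (Function('A')(R) = Mul(Mul(2, R), Add(-2, R)) = Mul(2, R, Add(-2, R)))
Mul(Mul(-30, Add(Function('A')(-4), Mul(Add(0, -5), -2))), 1356) = Mul(Mul(-30, Add(Mul(2, -4, Add(-2, -4)), Mul(Add(0, -5), -2))), 1356) = Mul(Mul(-30, Add(Mul(2, -4, -6), Mul(-5, -2))), 1356) = Mul(Mul(-30, Add(48, 10)), 1356) = Mul(Mul(-30, 58), 1356) = Mul(-1740, 1356) = -2359440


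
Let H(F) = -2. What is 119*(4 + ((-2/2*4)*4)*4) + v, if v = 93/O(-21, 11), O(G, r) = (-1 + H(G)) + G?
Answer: -57151/8 ≈ -7143.9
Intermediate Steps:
O(G, r) = -3 + G (O(G, r) = (-1 - 2) + G = -3 + G)
v = -31/8 (v = 93/(-3 - 21) = 93/(-24) = 93*(-1/24) = -31/8 ≈ -3.8750)
119*(4 + ((-2/2*4)*4)*4) + v = 119*(4 + ((-2/2*4)*4)*4) - 31/8 = 119*(4 + ((-2*1/2*4)*4)*4) - 31/8 = 119*(4 + (-1*4*4)*4) - 31/8 = 119*(4 - 4*4*4) - 31/8 = 119*(4 - 16*4) - 31/8 = 119*(4 - 64) - 31/8 = 119*(-60) - 31/8 = -7140 - 31/8 = -57151/8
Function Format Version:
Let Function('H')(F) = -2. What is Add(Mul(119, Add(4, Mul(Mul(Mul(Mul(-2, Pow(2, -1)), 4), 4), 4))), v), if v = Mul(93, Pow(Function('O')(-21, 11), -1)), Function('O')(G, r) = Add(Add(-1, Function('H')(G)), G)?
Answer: Rational(-57151, 8) ≈ -7143.9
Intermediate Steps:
Function('O')(G, r) = Add(-3, G) (Function('O')(G, r) = Add(Add(-1, -2), G) = Add(-3, G))
v = Rational(-31, 8) (v = Mul(93, Pow(Add(-3, -21), -1)) = Mul(93, Pow(-24, -1)) = Mul(93, Rational(-1, 24)) = Rational(-31, 8) ≈ -3.8750)
Add(Mul(119, Add(4, Mul(Mul(Mul(Mul(-2, Pow(2, -1)), 4), 4), 4))), v) = Add(Mul(119, Add(4, Mul(Mul(Mul(Mul(-2, Pow(2, -1)), 4), 4), 4))), Rational(-31, 8)) = Add(Mul(119, Add(4, Mul(Mul(Mul(Mul(-2, Rational(1, 2)), 4), 4), 4))), Rational(-31, 8)) = Add(Mul(119, Add(4, Mul(Mul(Mul(-1, 4), 4), 4))), Rational(-31, 8)) = Add(Mul(119, Add(4, Mul(Mul(-4, 4), 4))), Rational(-31, 8)) = Add(Mul(119, Add(4, Mul(-16, 4))), Rational(-31, 8)) = Add(Mul(119, Add(4, -64)), Rational(-31, 8)) = Add(Mul(119, -60), Rational(-31, 8)) = Add(-7140, Rational(-31, 8)) = Rational(-57151, 8)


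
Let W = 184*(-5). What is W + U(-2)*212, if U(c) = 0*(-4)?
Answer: -920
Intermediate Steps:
W = -920
U(c) = 0
W + U(-2)*212 = -920 + 0*212 = -920 + 0 = -920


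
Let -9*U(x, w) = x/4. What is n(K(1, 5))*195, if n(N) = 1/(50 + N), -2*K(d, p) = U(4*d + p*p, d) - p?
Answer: 1080/293 ≈ 3.6860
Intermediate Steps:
U(x, w) = -x/36 (U(x, w) = -x/(9*4) = -x/36)
K(d, p) = p/2 + d/18 + p²/72 (K(d, p) = -(-(4*d + p*p)/36 - p)/2 = -(-(4*d + p²)/36 - p)/2 = -(-(p² + 4*d)/36 - p)/2 = -((-d/9 - p²/36) - p)/2 = -(-p - d/9 - p²/36)/2 = p/2 + d/18 + p²/72)
n(K(1, 5))*195 = 195/(50 + ((½)*5 + (1/18)*1 + (1/72)*5²)) = 195/(50 + (5/2 + 1/18 + (1/72)*25)) = 195/(50 + (5/2 + 1/18 + 25/72)) = 195/(50 + 209/72) = 195/(3809/72) = (72/3809)*195 = 1080/293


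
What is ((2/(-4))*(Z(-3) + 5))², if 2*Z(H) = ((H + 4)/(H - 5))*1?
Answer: 6241/1024 ≈ 6.0947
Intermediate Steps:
Z(H) = (4 + H)/(2*(-5 + H)) (Z(H) = (((H + 4)/(H - 5))*1)/2 = (((4 + H)/(-5 + H))*1)/2 = ((4 + H)/(-5 + H))/2 = (4 + H)/(2*(-5 + H)))
((2/(-4))*(Z(-3) + 5))² = ((2/(-4))*((4 - 3)/(2*(-5 - 3)) + 5))² = ((2*(-¼))*((½)*1/(-8) + 5))² = (-((½)*(-⅛)*1 + 5)/2)² = (-(-1/16 + 5)/2)² = (-½*79/16)² = (-79/32)² = 6241/1024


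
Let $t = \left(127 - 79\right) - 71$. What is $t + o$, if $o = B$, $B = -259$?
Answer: $-282$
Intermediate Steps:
$o = -259$
$t = -23$ ($t = 48 - 71 = -23$)
$t + o = -23 - 259 = -282$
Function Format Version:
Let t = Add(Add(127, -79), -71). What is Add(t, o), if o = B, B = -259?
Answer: -282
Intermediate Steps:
o = -259
t = -23 (t = Add(48, -71) = -23)
Add(t, o) = Add(-23, -259) = -282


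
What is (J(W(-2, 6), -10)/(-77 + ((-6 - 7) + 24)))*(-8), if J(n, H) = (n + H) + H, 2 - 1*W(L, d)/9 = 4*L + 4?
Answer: 136/33 ≈ 4.1212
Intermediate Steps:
W(L, d) = -18 - 36*L (W(L, d) = 18 - 9*(4*L + 4) = 18 - 9*(4 + 4*L) = 18 + (-36 - 36*L) = -18 - 36*L)
J(n, H) = n + 2*H (J(n, H) = (H + n) + H = n + 2*H)
(J(W(-2, 6), -10)/(-77 + ((-6 - 7) + 24)))*(-8) = (((-18 - 36*(-2)) + 2*(-10))/(-77 + ((-6 - 7) + 24)))*(-8) = (((-18 + 72) - 20)/(-77 + (-13 + 24)))*(-8) = ((54 - 20)/(-77 + 11))*(-8) = (34/(-66))*(-8) = -1/66*34*(-8) = -17/33*(-8) = 136/33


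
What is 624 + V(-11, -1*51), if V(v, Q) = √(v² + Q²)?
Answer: 624 + √2722 ≈ 676.17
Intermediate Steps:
V(v, Q) = √(Q² + v²)
624 + V(-11, -1*51) = 624 + √((-1*51)² + (-11)²) = 624 + √((-51)² + 121) = 624 + √(2601 + 121) = 624 + √2722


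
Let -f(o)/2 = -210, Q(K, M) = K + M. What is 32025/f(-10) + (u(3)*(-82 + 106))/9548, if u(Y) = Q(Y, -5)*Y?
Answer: 727891/9548 ≈ 76.235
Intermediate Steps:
u(Y) = Y*(-5 + Y) (u(Y) = (Y - 5)*Y = (-5 + Y)*Y = Y*(-5 + Y))
f(o) = 420 (f(o) = -2*(-210) = 420)
32025/f(-10) + (u(3)*(-82 + 106))/9548 = 32025/420 + ((3*(-5 + 3))*(-82 + 106))/9548 = 32025*(1/420) + ((3*(-2))*24)*(1/9548) = 305/4 - 6*24*(1/9548) = 305/4 - 144*1/9548 = 305/4 - 36/2387 = 727891/9548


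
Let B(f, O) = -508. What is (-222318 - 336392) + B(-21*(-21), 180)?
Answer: -559218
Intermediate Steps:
(-222318 - 336392) + B(-21*(-21), 180) = (-222318 - 336392) - 508 = -558710 - 508 = -559218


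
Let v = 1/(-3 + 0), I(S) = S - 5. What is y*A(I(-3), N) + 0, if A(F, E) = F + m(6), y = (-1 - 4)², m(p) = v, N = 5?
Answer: -625/3 ≈ -208.33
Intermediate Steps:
I(S) = -5 + S
v = -⅓ (v = 1/(-3) = -⅓ ≈ -0.33333)
m(p) = -⅓
y = 25 (y = (-5)² = 25)
A(F, E) = -⅓ + F (A(F, E) = F - ⅓ = -⅓ + F)
y*A(I(-3), N) + 0 = 25*(-⅓ + (-5 - 3)) + 0 = 25*(-⅓ - 8) + 0 = 25*(-25/3) + 0 = -625/3 + 0 = -625/3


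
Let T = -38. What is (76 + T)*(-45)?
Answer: -1710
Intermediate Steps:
(76 + T)*(-45) = (76 - 38)*(-45) = 38*(-45) = -1710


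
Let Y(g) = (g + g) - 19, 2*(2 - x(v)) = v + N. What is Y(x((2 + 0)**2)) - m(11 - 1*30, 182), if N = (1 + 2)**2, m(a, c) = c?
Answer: -210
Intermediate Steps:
N = 9 (N = 3**2 = 9)
x(v) = -5/2 - v/2 (x(v) = 2 - (v + 9)/2 = 2 - (9 + v)/2 = 2 + (-9/2 - v/2) = -5/2 - v/2)
Y(g) = -19 + 2*g (Y(g) = 2*g - 19 = -19 + 2*g)
Y(x((2 + 0)**2)) - m(11 - 1*30, 182) = (-19 + 2*(-5/2 - (2 + 0)**2/2)) - 1*182 = (-19 + 2*(-5/2 - 1/2*2**2)) - 182 = (-19 + 2*(-5/2 - 1/2*4)) - 182 = (-19 + 2*(-5/2 - 2)) - 182 = (-19 + 2*(-9/2)) - 182 = (-19 - 9) - 182 = -28 - 182 = -210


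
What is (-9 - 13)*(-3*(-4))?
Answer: -264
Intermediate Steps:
(-9 - 13)*(-3*(-4)) = -22*12 = -264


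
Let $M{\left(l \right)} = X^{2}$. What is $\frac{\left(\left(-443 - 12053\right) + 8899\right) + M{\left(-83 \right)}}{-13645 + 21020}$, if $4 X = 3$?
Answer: $- \frac{57543}{118000} \approx -0.48765$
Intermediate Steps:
$X = \frac{3}{4}$ ($X = \frac{1}{4} \cdot 3 = \frac{3}{4} \approx 0.75$)
$M{\left(l \right)} = \frac{9}{16}$ ($M{\left(l \right)} = \left(\frac{3}{4}\right)^{2} = \frac{9}{16}$)
$\frac{\left(\left(-443 - 12053\right) + 8899\right) + M{\left(-83 \right)}}{-13645 + 21020} = \frac{\left(\left(-443 - 12053\right) + 8899\right) + \frac{9}{16}}{-13645 + 21020} = \frac{\left(-12496 + 8899\right) + \frac{9}{16}}{7375} = \left(-3597 + \frac{9}{16}\right) \frac{1}{7375} = \left(- \frac{57543}{16}\right) \frac{1}{7375} = - \frac{57543}{118000}$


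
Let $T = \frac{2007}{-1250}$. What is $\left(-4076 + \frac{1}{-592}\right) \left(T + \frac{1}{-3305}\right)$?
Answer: $\frac{3201744912861}{489140000} \approx 6545.7$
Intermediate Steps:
$T = - \frac{2007}{1250}$ ($T = 2007 \left(- \frac{1}{1250}\right) = - \frac{2007}{1250} \approx -1.6056$)
$\left(-4076 + \frac{1}{-592}\right) \left(T + \frac{1}{-3305}\right) = \left(-4076 + \frac{1}{-592}\right) \left(- \frac{2007}{1250} + \frac{1}{-3305}\right) = \left(-4076 - \frac{1}{592}\right) \left(- \frac{2007}{1250} - \frac{1}{3305}\right) = \left(- \frac{2412993}{592}\right) \left(- \frac{1326877}{826250}\right) = \frac{3201744912861}{489140000}$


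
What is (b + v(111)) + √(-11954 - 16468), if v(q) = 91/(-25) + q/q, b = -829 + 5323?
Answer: 112284/25 + 3*I*√3158 ≈ 4491.4 + 168.59*I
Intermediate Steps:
b = 4494
v(q) = -66/25 (v(q) = 91*(-1/25) + 1 = -91/25 + 1 = -66/25)
(b + v(111)) + √(-11954 - 16468) = (4494 - 66/25) + √(-11954 - 16468) = 112284/25 + √(-28422) = 112284/25 + 3*I*√3158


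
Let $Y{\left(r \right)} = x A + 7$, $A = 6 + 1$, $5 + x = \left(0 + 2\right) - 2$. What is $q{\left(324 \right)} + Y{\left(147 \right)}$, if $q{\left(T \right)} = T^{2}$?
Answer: $104948$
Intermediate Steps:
$x = -5$ ($x = -5 + \left(\left(0 + 2\right) - 2\right) = -5 + \left(2 - 2\right) = -5 + 0 = -5$)
$A = 7$
$Y{\left(r \right)} = -28$ ($Y{\left(r \right)} = \left(-5\right) 7 + 7 = -35 + 7 = -28$)
$q{\left(324 \right)} + Y{\left(147 \right)} = 324^{2} - 28 = 104976 - 28 = 104948$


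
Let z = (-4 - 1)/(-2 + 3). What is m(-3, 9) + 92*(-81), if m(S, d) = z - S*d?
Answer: -7430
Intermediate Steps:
z = -5 (z = -5/1 = -5*1 = -5)
m(S, d) = -5 - S*d
m(-3, 9) + 92*(-81) = (-5 - 1*(-3)*9) + 92*(-81) = (-5 + 27) - 7452 = 22 - 7452 = -7430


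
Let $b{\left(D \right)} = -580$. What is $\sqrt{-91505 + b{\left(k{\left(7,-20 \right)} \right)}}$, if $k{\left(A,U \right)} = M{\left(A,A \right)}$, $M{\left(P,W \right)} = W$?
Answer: $i \sqrt{92085} \approx 303.46 i$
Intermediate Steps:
$k{\left(A,U \right)} = A$
$\sqrt{-91505 + b{\left(k{\left(7,-20 \right)} \right)}} = \sqrt{-91505 - 580} = \sqrt{-92085} = i \sqrt{92085}$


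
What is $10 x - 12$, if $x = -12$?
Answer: $-132$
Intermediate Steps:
$10 x - 12 = 10 \left(-12\right) - 12 = -120 - 12 = -132$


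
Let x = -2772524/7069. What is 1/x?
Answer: -7069/2772524 ≈ -0.0025497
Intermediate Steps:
x = -2772524/7069 (x = -2772524*1/7069 = -2772524/7069 ≈ -392.21)
1/x = 1/(-2772524/7069) = -7069/2772524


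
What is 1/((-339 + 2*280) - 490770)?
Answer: -1/490549 ≈ -2.0385e-6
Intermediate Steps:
1/((-339 + 2*280) - 490770) = 1/((-339 + 560) - 490770) = 1/(221 - 490770) = 1/(-490549) = -1/490549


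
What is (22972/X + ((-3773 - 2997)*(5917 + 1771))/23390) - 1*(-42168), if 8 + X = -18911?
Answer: 1767476092236/44251541 ≈ 39942.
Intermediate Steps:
X = -18919 (X = -8 - 18911 = -18919)
(22972/X + ((-3773 - 2997)*(5917 + 1771))/23390) - 1*(-42168) = (22972/(-18919) + ((-3773 - 2997)*(5917 + 1771))/23390) - 1*(-42168) = (22972*(-1/18919) - 6770*7688*(1/23390)) + 42168 = (-22972/18919 - 52047760*1/23390) + 42168 = (-22972/18919 - 5204776/2339) + 42168 = -98522888652/44251541 + 42168 = 1767476092236/44251541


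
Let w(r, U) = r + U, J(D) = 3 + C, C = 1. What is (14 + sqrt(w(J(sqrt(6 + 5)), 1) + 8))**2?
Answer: (14 + sqrt(13))**2 ≈ 309.96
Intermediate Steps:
J(D) = 4 (J(D) = 3 + 1 = 4)
w(r, U) = U + r
(14 + sqrt(w(J(sqrt(6 + 5)), 1) + 8))**2 = (14 + sqrt((1 + 4) + 8))**2 = (14 + sqrt(5 + 8))**2 = (14 + sqrt(13))**2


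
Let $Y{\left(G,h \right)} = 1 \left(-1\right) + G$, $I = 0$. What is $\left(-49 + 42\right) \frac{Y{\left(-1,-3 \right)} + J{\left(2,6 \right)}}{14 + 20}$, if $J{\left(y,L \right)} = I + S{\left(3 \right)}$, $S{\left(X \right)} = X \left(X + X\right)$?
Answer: $- \frac{56}{17} \approx -3.2941$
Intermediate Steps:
$S{\left(X \right)} = 2 X^{2}$ ($S{\left(X \right)} = X 2 X = 2 X^{2}$)
$Y{\left(G,h \right)} = -1 + G$
$J{\left(y,L \right)} = 18$ ($J{\left(y,L \right)} = 0 + 2 \cdot 3^{2} = 0 + 2 \cdot 9 = 0 + 18 = 18$)
$\left(-49 + 42\right) \frac{Y{\left(-1,-3 \right)} + J{\left(2,6 \right)}}{14 + 20} = \left(-49 + 42\right) \frac{\left(-1 - 1\right) + 18}{14 + 20} = - 7 \frac{-2 + 18}{34} = - 7 \cdot 16 \cdot \frac{1}{34} = \left(-7\right) \frac{8}{17} = - \frac{56}{17}$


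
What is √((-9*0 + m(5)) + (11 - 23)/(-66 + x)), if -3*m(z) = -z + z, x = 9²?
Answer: 2*I*√5/5 ≈ 0.89443*I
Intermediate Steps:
x = 81
m(z) = 0 (m(z) = -(-z + z)/3 = -⅓*0 = 0)
√((-9*0 + m(5)) + (11 - 23)/(-66 + x)) = √((-9*0 + 0) + (11 - 23)/(-66 + 81)) = √((0 + 0) - 12/15) = √(0 - 12*1/15) = √(0 - ⅘) = √(-⅘) = 2*I*√5/5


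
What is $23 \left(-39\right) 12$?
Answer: $-10764$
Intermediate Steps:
$23 \left(-39\right) 12 = \left(-897\right) 12 = -10764$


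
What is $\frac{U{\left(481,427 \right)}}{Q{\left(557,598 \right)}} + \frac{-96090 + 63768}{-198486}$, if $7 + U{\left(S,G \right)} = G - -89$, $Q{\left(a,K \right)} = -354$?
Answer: $- \frac{4977077}{3903558} \approx -1.275$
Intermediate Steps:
$U{\left(S,G \right)} = 82 + G$ ($U{\left(S,G \right)} = -7 + \left(G - -89\right) = -7 + \left(G + 89\right) = -7 + \left(89 + G\right) = 82 + G$)
$\frac{U{\left(481,427 \right)}}{Q{\left(557,598 \right)}} + \frac{-96090 + 63768}{-198486} = \frac{82 + 427}{-354} + \frac{-96090 + 63768}{-198486} = 509 \left(- \frac{1}{354}\right) - - \frac{5387}{33081} = - \frac{509}{354} + \frac{5387}{33081} = - \frac{4977077}{3903558}$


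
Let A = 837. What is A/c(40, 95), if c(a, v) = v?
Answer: 837/95 ≈ 8.8105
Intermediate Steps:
A/c(40, 95) = 837/95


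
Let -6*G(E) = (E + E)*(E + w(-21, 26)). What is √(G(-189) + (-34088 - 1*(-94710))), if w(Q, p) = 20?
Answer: 5*√1999 ≈ 223.55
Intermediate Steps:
G(E) = -E*(20 + E)/3 (G(E) = -(E + E)*(E + 20)/6 = -2*E*(20 + E)/6 = -E*(20 + E)/3)
√(G(-189) + (-34088 - 1*(-94710))) = √(-⅓*(-189)*(20 - 189) + (-34088 - 1*(-94710))) = √(-⅓*(-189)*(-169) + (-34088 + 94710)) = √(-10647 + 60622) = √49975 = 5*√1999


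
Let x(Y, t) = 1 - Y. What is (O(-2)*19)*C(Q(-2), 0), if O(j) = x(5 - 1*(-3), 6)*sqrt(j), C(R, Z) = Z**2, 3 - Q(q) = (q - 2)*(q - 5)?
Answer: 0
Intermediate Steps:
Q(q) = 3 - (-5 + q)*(-2 + q) (Q(q) = 3 - (q - 2)*(q - 5) = 3 - (-2 + q)*(-5 + q) = 3 - (-5 + q)*(-2 + q))
O(j) = -7*sqrt(j) (O(j) = (1 - (5 - 1*(-3)))*sqrt(j) = (1 - (5 + 3))*sqrt(j) = (1 - 1*8)*sqrt(j) = (1 - 8)*sqrt(j) = -7*sqrt(j))
(O(-2)*19)*C(Q(-2), 0) = (-7*I*sqrt(2)*19)*0**2 = (-7*I*sqrt(2)*19)*0 = -133*I*sqrt(2)*0 = 0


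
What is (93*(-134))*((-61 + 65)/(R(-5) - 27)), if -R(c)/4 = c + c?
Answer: -49848/13 ≈ -3834.5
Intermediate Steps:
R(c) = -8*c (R(c) = -4*(c + c) = -8*c)
(93*(-134))*((-61 + 65)/(R(-5) - 27)) = (93*(-134))*((-61 + 65)/(-8*(-5) - 27)) = -49848/(40 - 27) = -49848/13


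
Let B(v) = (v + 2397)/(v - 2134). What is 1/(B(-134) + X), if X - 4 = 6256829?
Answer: 2268/14190494981 ≈ 1.5983e-7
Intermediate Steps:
B(v) = (2397 + v)/(-2134 + v)
X = 6256833 (X = 4 + 6256829 = 6256833)
1/(B(-134) + X) = 1/((2397 - 134)/(-2134 - 134) + 6256833) = 1/(2263/(-2268) + 6256833) = 1/(-1/2268*2263 + 6256833) = 1/(-2263/2268 + 6256833) = 1/(14190494981/2268) = 2268/14190494981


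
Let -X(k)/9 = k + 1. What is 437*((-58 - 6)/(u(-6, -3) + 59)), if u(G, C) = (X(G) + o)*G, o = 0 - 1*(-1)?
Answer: 27968/217 ≈ 128.88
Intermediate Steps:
o = 1 (o = 0 + 1 = 1)
X(k) = -9 - 9*k (X(k) = -9*(k + 1) = -9*(1 + k) = -9 - 9*k)
u(G, C) = G*(-8 - 9*G) (u(G, C) = ((-9 - 9*G) + 1)*G = (-8 - 9*G)*G = G*(-8 - 9*G))
437*((-58 - 6)/(u(-6, -3) + 59)) = 437*((-58 - 6)/(-1*(-6)*(8 + 9*(-6)) + 59)) = 437*(-64/(-1*(-6)*(8 - 54) + 59)) = 437*(-64/(-1*(-6)*(-46) + 59)) = 437*(-64/(-276 + 59)) = 437*(-64/(-217)) = 437*(-64*(-1/217)) = 437*(64/217) = 27968/217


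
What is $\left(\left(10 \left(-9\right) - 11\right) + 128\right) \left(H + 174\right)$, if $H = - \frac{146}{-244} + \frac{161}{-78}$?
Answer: $\frac{3694131}{793} \approx 4658.4$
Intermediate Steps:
$H = - \frac{3487}{2379}$ ($H = \left(-146\right) \left(- \frac{1}{244}\right) + 161 \left(- \frac{1}{78}\right) = \frac{73}{122} - \frac{161}{78} = - \frac{3487}{2379} \approx -1.4657$)
$\left(\left(10 \left(-9\right) - 11\right) + 128\right) \left(H + 174\right) = \left(\left(10 \left(-9\right) - 11\right) + 128\right) \left(- \frac{3487}{2379} + 174\right) = \left(\left(-90 - 11\right) + 128\right) \frac{410459}{2379} = \left(-101 + 128\right) \frac{410459}{2379} = 27 \cdot \frac{410459}{2379} = \frac{3694131}{793}$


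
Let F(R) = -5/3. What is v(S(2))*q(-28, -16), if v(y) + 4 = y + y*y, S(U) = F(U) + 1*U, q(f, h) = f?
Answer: 896/9 ≈ 99.556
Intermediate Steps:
F(R) = -5/3 (F(R) = -5*⅓ = -5/3)
S(U) = -5/3 + U (S(U) = -5/3 + 1*U = -5/3 + U)
v(y) = -4 + y + y² (v(y) = -4 + (y + y*y) = -4 + (y + y²) = -4 + y + y²)
v(S(2))*q(-28, -16) = (-4 + (-5/3 + 2) + (-5/3 + 2)²)*(-28) = (-4 + ⅓ + (⅓)²)*(-28) = (-4 + ⅓ + ⅑)*(-28) = -32/9*(-28) = 896/9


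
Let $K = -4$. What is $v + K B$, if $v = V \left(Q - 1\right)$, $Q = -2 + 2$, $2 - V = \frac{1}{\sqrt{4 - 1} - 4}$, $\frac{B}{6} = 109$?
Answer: $- \frac{34038}{13} - \frac{\sqrt{3}}{13} \approx -2618.4$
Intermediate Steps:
$B = 654$ ($B = 6 \cdot 109 = 654$)
$V = 2 - \frac{1}{-4 + \sqrt{3}}$ ($V = 2 - \frac{1}{\sqrt{4 - 1} - 4} = 2 - \frac{1}{\sqrt{3} - 4} = 2 - \frac{1}{-4 + \sqrt{3}} \approx 2.4409$)
$Q = 0$
$v = - \frac{30}{13} - \frac{\sqrt{3}}{13}$ ($v = \left(\frac{30}{13} + \frac{\sqrt{3}}{13}\right) \left(0 - 1\right) = \left(\frac{30}{13} + \frac{\sqrt{3}}{13}\right) \left(-1\right) = - \frac{30}{13} - \frac{\sqrt{3}}{13} \approx -2.4409$)
$v + K B = \left(- \frac{30}{13} - \frac{\sqrt{3}}{13}\right) - 2616 = - \frac{34038}{13} - \frac{\sqrt{3}}{13}$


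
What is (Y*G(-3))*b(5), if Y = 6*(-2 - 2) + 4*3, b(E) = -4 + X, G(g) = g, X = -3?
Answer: -252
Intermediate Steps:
b(E) = -7 (b(E) = -4 - 3 = -7)
Y = -12 (Y = 6*(-4) + 12 = -24 + 12 = -12)
(Y*G(-3))*b(5) = -12*(-3)*(-7) = 36*(-7) = -252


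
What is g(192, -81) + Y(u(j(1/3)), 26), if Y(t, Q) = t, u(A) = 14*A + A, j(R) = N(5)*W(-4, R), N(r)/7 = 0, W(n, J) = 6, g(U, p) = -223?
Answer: -223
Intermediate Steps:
N(r) = 0 (N(r) = 7*0 = 0)
j(R) = 0 (j(R) = 0*6 = 0)
u(A) = 15*A
g(192, -81) + Y(u(j(1/3)), 26) = -223 + 15*0 = -223 + 0 = -223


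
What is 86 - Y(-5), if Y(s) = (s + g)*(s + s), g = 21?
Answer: 246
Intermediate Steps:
Y(s) = 2*s*(21 + s) (Y(s) = (s + 21)*(s + s) = (21 + s)*(2*s) = 2*s*(21 + s))
86 - Y(-5) = 86 - 2*(-5)*(21 - 5) = 86 - 2*(-5)*16 = 86 - 1*(-160) = 86 + 160 = 246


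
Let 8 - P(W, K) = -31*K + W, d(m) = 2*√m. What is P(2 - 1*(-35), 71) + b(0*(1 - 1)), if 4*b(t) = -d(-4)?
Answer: 2172 - I ≈ 2172.0 - 1.0*I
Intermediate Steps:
b(t) = -I (b(t) = (-2*√(-4))/4 = (-2*2*I)/4 = (-4*I)/4 = -I)
P(W, K) = 8 - W + 31*K (P(W, K) = 8 - (-31*K + W) = 8 - (W - 31*K) = 8 + (-W + 31*K) = 8 - W + 31*K)
P(2 - 1*(-35), 71) + b(0*(1 - 1)) = (8 - (2 - 1*(-35)) + 31*71) - I = (8 - (2 + 35) + 2201) - I = (8 - 1*37 + 2201) - I = (8 - 37 + 2201) - I = 2172 - I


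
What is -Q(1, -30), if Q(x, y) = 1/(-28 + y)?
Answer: 1/58 ≈ 0.017241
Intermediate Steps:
-Q(1, -30) = -1/(-28 - 30) = -1/(-58) = -1*(-1/58) = 1/58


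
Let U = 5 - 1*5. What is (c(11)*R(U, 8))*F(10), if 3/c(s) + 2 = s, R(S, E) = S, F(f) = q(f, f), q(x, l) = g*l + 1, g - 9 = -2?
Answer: 0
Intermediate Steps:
g = 7 (g = 9 - 2 = 7)
U = 0 (U = 5 - 5 = 0)
q(x, l) = 1 + 7*l (q(x, l) = 7*l + 1 = 1 + 7*l)
F(f) = 1 + 7*f
c(s) = 3/(-2 + s)
(c(11)*R(U, 8))*F(10) = ((3/(-2 + 11))*0)*(1 + 7*10) = ((3/9)*0)*(1 + 70) = ((3*(⅑))*0)*71 = ((⅓)*0)*71 = 0*71 = 0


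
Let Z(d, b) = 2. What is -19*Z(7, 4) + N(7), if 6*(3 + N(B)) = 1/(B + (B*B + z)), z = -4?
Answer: -12791/312 ≈ -40.997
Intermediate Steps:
N(B) = -3 + 1/(6*(-4 + B + B²)) (N(B) = -3 + 1/(6*(B + (B*B - 4))) = -3 + 1/(6*(B + (B² - 4))) = -3 + 1/(6*(B + (-4 + B²))) = -3 + 1/(6*(-4 + B + B²)))
-19*Z(7, 4) + N(7) = -19*2 + (73/6 - 3*7 - 3*7²)/(-4 + 7 + 7²) = -38 + (73/6 - 21 - 3*49)/(-4 + 7 + 49) = -38 + (73/6 - 21 - 147)/52 = -38 + (1/52)*(-935/6) = -38 - 935/312 = -12791/312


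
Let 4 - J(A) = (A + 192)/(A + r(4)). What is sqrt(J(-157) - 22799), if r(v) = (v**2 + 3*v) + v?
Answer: 26*I*sqrt(843)/5 ≈ 150.98*I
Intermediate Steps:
r(v) = v**2 + 4*v
J(A) = 4 - (192 + A)/(32 + A) (J(A) = 4 - (A + 192)/(A + 4*(4 + 4)) = 4 - (192 + A)/(A + 4*8) = 4 - (192 + A)/(A + 32) = 4 - (192 + A)/(32 + A))
sqrt(J(-157) - 22799) = sqrt((-64 + 3*(-157))/(32 - 157) - 22799) = sqrt((-64 - 471)/(-125) - 22799) = sqrt(-1/125*(-535) - 22799) = sqrt(107/25 - 22799) = sqrt(-569868/25) = 26*I*sqrt(843)/5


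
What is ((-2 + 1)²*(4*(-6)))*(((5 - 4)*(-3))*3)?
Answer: 216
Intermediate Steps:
((-2 + 1)²*(4*(-6)))*(((5 - 4)*(-3))*3) = ((-1)²*(-24))*((1*(-3))*3) = (1*(-24))*(-3*3) = -24*(-9) = 216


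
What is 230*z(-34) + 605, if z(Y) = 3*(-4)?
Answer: -2155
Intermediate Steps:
z(Y) = -12
230*z(-34) + 605 = 230*(-12) + 605 = -2760 + 605 = -2155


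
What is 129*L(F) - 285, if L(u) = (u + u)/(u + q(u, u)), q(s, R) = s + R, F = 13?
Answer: -199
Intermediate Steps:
q(s, R) = R + s
L(u) = ⅔ (L(u) = (u + u)/(u + (u + u)) = (2*u)/(u + 2*u) = (2*u)/((3*u)) = (2*u)*(1/(3*u)) = ⅔)
129*L(F) - 285 = 129*(⅔) - 285 = 86 - 285 = -199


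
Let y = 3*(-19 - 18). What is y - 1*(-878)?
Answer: 767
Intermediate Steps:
y = -111 (y = 3*(-37) = -111)
y - 1*(-878) = -111 - 1*(-878) = -111 + 878 = 767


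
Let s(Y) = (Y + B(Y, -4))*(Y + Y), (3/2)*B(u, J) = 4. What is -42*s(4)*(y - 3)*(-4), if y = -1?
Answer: -35840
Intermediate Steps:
B(u, J) = 8/3 (B(u, J) = (2/3)*4 = 8/3)
s(Y) = 2*Y*(8/3 + Y) (s(Y) = (Y + 8/3)*(Y + Y) = (8/3 + Y)*(2*Y) = 2*Y*(8/3 + Y))
-42*s(4)*(y - 3)*(-4) = -42*(2/3)*4*(8 + 3*4)*(-1 - 3)*(-4) = -42*(2/3)*4*(8 + 12)*(-4)*(-4) = -42*(2/3)*4*20*(-4)*(-4) = -2240*(-4)*(-4) = -42*(-640/3)*(-4) = 8960*(-4) = -35840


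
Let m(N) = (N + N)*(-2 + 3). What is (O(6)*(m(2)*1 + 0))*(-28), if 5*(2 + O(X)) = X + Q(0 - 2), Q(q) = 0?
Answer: 448/5 ≈ 89.600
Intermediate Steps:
O(X) = -2 + X/5 (O(X) = -2 + (X + 0)/5 = -2 + X/5)
m(N) = 2*N (m(N) = (2*N)*1 = 2*N)
(O(6)*(m(2)*1 + 0))*(-28) = ((-2 + (⅕)*6)*((2*2)*1 + 0))*(-28) = ((-2 + 6/5)*(4*1 + 0))*(-28) = -4*(4 + 0)/5*(-28) = -⅘*4*(-28) = -16/5*(-28) = 448/5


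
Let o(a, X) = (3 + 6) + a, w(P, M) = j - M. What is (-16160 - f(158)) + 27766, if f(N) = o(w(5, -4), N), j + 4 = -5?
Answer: 11602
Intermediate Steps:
j = -9 (j = -4 - 5 = -9)
w(P, M) = -9 - M
o(a, X) = 9 + a
f(N) = 4 (f(N) = 9 + (-9 - 1*(-4)) = 9 + (-9 + 4) = 9 - 5 = 4)
(-16160 - f(158)) + 27766 = (-16160 - 1*4) + 27766 = (-16160 - 4) + 27766 = -16164 + 27766 = 11602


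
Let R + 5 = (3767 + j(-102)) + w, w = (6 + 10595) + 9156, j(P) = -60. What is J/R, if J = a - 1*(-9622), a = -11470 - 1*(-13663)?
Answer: 11815/23459 ≈ 0.50364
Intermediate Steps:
a = 2193 (a = -11470 + 13663 = 2193)
J = 11815 (J = 2193 - 1*(-9622) = 2193 + 9622 = 11815)
w = 19757 (w = 10601 + 9156 = 19757)
R = 23459 (R = -5 + ((3767 - 60) + 19757) = -5 + (3707 + 19757) = -5 + 23464 = 23459)
J/R = 11815/23459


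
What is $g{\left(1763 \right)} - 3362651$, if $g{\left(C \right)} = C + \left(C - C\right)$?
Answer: $-3360888$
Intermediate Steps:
$g{\left(C \right)} = C$ ($g{\left(C \right)} = C + 0 = C$)
$g{\left(1763 \right)} - 3362651 = 1763 - 3362651 = -3360888$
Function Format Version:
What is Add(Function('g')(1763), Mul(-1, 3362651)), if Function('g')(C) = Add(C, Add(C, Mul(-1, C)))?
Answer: -3360888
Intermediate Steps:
Function('g')(C) = C (Function('g')(C) = Add(C, 0) = C)
Add(Function('g')(1763), Mul(-1, 3362651)) = Add(1763, Mul(-1, 3362651)) = Add(1763, -3362651) = -3360888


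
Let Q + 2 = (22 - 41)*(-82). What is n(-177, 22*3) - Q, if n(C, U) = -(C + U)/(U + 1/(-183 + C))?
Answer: -36929044/23759 ≈ -1554.3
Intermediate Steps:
Q = 1556 (Q = -2 + (22 - 41)*(-82) = -2 - 19*(-82) = -2 + 1558 = 1556)
n(C, U) = -(C + U)/(U + 1/(-183 + C))
n(-177, 22*3) - Q = (-1*(-177)² + 183*(-177) + 183*(22*3) - 1*(-177)*22*3)/(1 - 4026*3 - 3894*3) - 1*1556 = (-1*31329 - 32391 + 183*66 - 1*(-177)*66)/(1 - 183*66 - 177*66) - 1556 = (-31329 - 32391 + 12078 + 11682)/(1 - 12078 - 11682) - 1556 = -39960/(-23759) - 1556 = -1/23759*(-39960) - 1556 = 39960/23759 - 1556 = -36929044/23759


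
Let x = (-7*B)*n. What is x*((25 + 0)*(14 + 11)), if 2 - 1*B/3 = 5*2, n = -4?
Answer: -420000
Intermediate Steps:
B = -24 (B = 6 - 15*2 = 6 - 3*10 = 6 - 30 = -24)
x = -672 (x = -7*(-24)*(-4) = 168*(-4) = -672)
x*((25 + 0)*(14 + 11)) = -672*(25 + 0)*(14 + 11) = -16800*25 = -672*625 = -420000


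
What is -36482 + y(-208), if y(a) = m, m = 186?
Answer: -36296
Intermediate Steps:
y(a) = 186
-36482 + y(-208) = -36482 + 186 = -36296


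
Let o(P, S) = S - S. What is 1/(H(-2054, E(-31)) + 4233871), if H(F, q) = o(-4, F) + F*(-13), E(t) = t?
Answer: 1/4260573 ≈ 2.3471e-7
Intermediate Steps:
o(P, S) = 0
H(F, q) = -13*F (H(F, q) = 0 + F*(-13) = 0 - 13*F = -13*F)
1/(H(-2054, E(-31)) + 4233871) = 1/(-13*(-2054) + 4233871) = 1/(26702 + 4233871) = 1/4260573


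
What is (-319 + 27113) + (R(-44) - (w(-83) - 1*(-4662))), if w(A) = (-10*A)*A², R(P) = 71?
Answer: -5695667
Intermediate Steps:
w(A) = -10*A³
(-319 + 27113) + (R(-44) - (w(-83) - 1*(-4662))) = (-319 + 27113) + (71 - (-10*(-83)³ - 1*(-4662))) = 26794 + (71 - (-10*(-571787) + 4662)) = 26794 + (71 - (5717870 + 4662)) = 26794 + (71 - 1*5722532) = 26794 + (71 - 5722532) = 26794 - 5722461 = -5695667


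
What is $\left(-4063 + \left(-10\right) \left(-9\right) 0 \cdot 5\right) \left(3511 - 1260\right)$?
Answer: $-9145813$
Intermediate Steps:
$\left(-4063 + \left(-10\right) \left(-9\right) 0 \cdot 5\right) \left(3511 - 1260\right) = \left(-4063 + 90 \cdot 0\right) \left(3511 - 1260\right) = \left(-4063 + 0\right) 2251 = \left(-4063\right) 2251 = -9145813$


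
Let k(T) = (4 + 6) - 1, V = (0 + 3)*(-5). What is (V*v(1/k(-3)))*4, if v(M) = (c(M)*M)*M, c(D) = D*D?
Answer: -20/2187 ≈ -0.0091449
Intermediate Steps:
V = -15 (V = 3*(-5) = -15)
c(D) = D²
k(T) = 9 (k(T) = 10 - 1 = 9)
v(M) = M⁴ (v(M) = (M²*M)*M = M³*M = M⁴)
(V*v(1/k(-3)))*4 = -15*(1/9)⁴*4 = -15*(⅑)⁴*4 = -15*1/6561*4 = -5/2187*4 = -20/2187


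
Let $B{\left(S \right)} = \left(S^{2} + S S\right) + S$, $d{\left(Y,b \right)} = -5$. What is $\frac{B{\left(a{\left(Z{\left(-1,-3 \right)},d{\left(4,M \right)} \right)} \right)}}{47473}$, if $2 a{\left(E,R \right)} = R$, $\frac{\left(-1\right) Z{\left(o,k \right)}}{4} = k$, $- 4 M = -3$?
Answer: $\frac{10}{47473} \approx 0.00021065$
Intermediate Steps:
$M = \frac{3}{4}$ ($M = \left(- \frac{1}{4}\right) \left(-3\right) = \frac{3}{4} \approx 0.75$)
$Z{\left(o,k \right)} = - 4 k$
$a{\left(E,R \right)} = \frac{R}{2}$
$B{\left(S \right)} = S + 2 S^{2}$ ($B{\left(S \right)} = \left(S^{2} + S^{2}\right) + S = 2 S^{2} + S = S + 2 S^{2}$)
$\frac{B{\left(a{\left(Z{\left(-1,-3 \right)},d{\left(4,M \right)} \right)} \right)}}{47473} = \frac{\frac{1}{2} \left(-5\right) \left(1 + 2 \cdot \frac{1}{2} \left(-5\right)\right)}{47473} = - \frac{5 \left(1 + 2 \left(- \frac{5}{2}\right)\right)}{2} \cdot \frac{1}{47473} = - \frac{5 \left(1 - 5\right)}{2} \cdot \frac{1}{47473} = \left(- \frac{5}{2}\right) \left(-4\right) \frac{1}{47473} = 10 \cdot \frac{1}{47473} = \frac{10}{47473}$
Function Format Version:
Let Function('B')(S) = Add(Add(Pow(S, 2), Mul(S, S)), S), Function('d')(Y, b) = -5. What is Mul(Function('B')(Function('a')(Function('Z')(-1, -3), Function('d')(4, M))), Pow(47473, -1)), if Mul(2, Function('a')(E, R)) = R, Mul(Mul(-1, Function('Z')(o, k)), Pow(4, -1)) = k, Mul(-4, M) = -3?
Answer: Rational(10, 47473) ≈ 0.00021065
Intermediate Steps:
M = Rational(3, 4) (M = Mul(Rational(-1, 4), -3) = Rational(3, 4) ≈ 0.75000)
Function('Z')(o, k) = Mul(-4, k)
Function('a')(E, R) = Mul(Rational(1, 2), R)
Function('B')(S) = Add(S, Mul(2, Pow(S, 2))) (Function('B')(S) = Add(Add(Pow(S, 2), Pow(S, 2)), S) = Add(Mul(2, Pow(S, 2)), S) = Add(S, Mul(2, Pow(S, 2))))
Mul(Function('B')(Function('a')(Function('Z')(-1, -3), Function('d')(4, M))), Pow(47473, -1)) = Mul(Mul(Mul(Rational(1, 2), -5), Add(1, Mul(2, Mul(Rational(1, 2), -5)))), Pow(47473, -1)) = Mul(Mul(Rational(-5, 2), Add(1, Mul(2, Rational(-5, 2)))), Rational(1, 47473)) = Mul(Mul(Rational(-5, 2), Add(1, -5)), Rational(1, 47473)) = Mul(Mul(Rational(-5, 2), -4), Rational(1, 47473)) = Mul(10, Rational(1, 47473)) = Rational(10, 47473)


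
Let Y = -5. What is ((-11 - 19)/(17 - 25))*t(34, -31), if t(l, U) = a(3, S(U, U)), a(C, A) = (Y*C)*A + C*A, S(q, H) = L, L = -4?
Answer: 180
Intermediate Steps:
S(q, H) = -4
a(C, A) = -4*A*C (a(C, A) = (-5*C)*A + C*A = -5*A*C + A*C = -4*A*C)
t(l, U) = 48 (t(l, U) = -4*(-4)*3 = 48)
((-11 - 19)/(17 - 25))*t(34, -31) = ((-11 - 19)/(17 - 25))*48 = -30/(-8)*48 = -30*(-⅛)*48 = (15/4)*48 = 180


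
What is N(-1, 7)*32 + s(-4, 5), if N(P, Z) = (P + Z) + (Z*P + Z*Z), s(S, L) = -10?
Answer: 1526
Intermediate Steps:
N(P, Z) = P + Z + Z² + P*Z (N(P, Z) = (P + Z) + (P*Z + Z²) = (P + Z) + (Z² + P*Z) = P + Z + Z² + P*Z)
N(-1, 7)*32 + s(-4, 5) = (-1 + 7 + 7² - 1*7)*32 - 10 = (-1 + 7 + 49 - 7)*32 - 10 = 48*32 - 10 = 1536 - 10 = 1526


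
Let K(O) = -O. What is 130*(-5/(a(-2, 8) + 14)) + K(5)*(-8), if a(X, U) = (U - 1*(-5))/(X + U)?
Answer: -20/97 ≈ -0.20619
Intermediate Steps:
a(X, U) = (5 + U)/(U + X) (a(X, U) = (U + 5)/(U + X) = (5 + U)/(U + X))
130*(-5/(a(-2, 8) + 14)) + K(5)*(-8) = 130*(-5/((5 + 8)/(8 - 2) + 14)) - 1*5*(-8) = 130*(-5/(13/6 + 14)) - 5*(-8) = 130*(-5/((⅙)*13 + 14)) + 40 = 130*(-5/(13/6 + 14)) + 40 = 130*(-5/(97/6)) + 40 = 130*((6/97)*(-5)) + 40 = 130*(-30/97) + 40 = -3900/97 + 40 = -20/97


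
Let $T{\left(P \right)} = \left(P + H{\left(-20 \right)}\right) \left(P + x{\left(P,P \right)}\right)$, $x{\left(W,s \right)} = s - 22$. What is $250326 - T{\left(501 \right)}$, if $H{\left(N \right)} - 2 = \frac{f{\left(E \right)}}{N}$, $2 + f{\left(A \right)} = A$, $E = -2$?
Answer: $-242810$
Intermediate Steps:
$f{\left(A \right)} = -2 + A$
$x{\left(W,s \right)} = -22 + s$
$H{\left(N \right)} = 2 - \frac{4}{N}$ ($H{\left(N \right)} = 2 + \frac{-2 - 2}{N} = 2 - \frac{4}{N}$)
$T{\left(P \right)} = \left(-22 + 2 P\right) \left(\frac{11}{5} + P\right)$ ($T{\left(P \right)} = \left(P + \left(2 - \frac{4}{-20}\right)\right) \left(P + \left(-22 + P\right)\right) = \left(P + \left(2 - - \frac{1}{5}\right)\right) \left(-22 + 2 P\right) = \left(P + \left(2 + \frac{1}{5}\right)\right) \left(-22 + 2 P\right) = \left(P + \frac{11}{5}\right) \left(-22 + 2 P\right) = \left(\frac{11}{5} + P\right) \left(-22 + 2 P\right) = \left(-22 + 2 P\right) \left(\frac{11}{5} + P\right)$)
$250326 - T{\left(501 \right)} = 250326 - \left(- \frac{242}{5} + 2 \cdot 501^{2} - \frac{44088}{5}\right) = 250326 - \left(- \frac{242}{5} + 2 \cdot 251001 - \frac{44088}{5}\right) = 250326 - \left(- \frac{242}{5} + 502002 - \frac{44088}{5}\right) = 250326 - 493136 = -242810$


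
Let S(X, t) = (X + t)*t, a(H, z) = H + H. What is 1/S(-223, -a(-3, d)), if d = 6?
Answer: -1/1302 ≈ -0.00076805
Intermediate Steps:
a(H, z) = 2*H
S(X, t) = t*(X + t)
1/S(-223, -a(-3, d)) = 1/((-2*(-3))*(-223 - 2*(-3))) = 1/((-1*(-6))*(-223 - 1*(-6))) = 1/(6*(-223 + 6)) = 1/(6*(-217)) = 1/(-1302) = -1/1302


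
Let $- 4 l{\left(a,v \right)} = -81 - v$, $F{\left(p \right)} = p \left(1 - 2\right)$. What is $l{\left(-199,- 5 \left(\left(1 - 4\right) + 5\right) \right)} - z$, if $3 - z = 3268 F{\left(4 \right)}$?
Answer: $- \frac{52229}{4} \approx -13057.0$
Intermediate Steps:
$F{\left(p \right)} = - p$ ($F{\left(p \right)} = p \left(-1\right) = - p$)
$l{\left(a,v \right)} = \frac{81}{4} + \frac{v}{4}$ ($l{\left(a,v \right)} = - \frac{-81 - v}{4} = \frac{81}{4} + \frac{v}{4}$)
$z = 13075$ ($z = 3 - 3268 \left(\left(-1\right) 4\right) = 3 - 3268 \left(-4\right) = 3 - -13072 = 3 + 13072 = 13075$)
$l{\left(-199,- 5 \left(\left(1 - 4\right) + 5\right) \right)} - z = \left(\frac{81}{4} + \frac{\left(-5\right) \left(\left(1 - 4\right) + 5\right)}{4}\right) - 13075 = \left(\frac{81}{4} + \frac{\left(-5\right) \left(-3 + 5\right)}{4}\right) - 13075 = \left(\frac{81}{4} + \frac{\left(-5\right) 2}{4}\right) - 13075 = \left(\frac{81}{4} + \frac{1}{4} \left(-10\right)\right) - 13075 = \left(\frac{81}{4} - \frac{5}{2}\right) - 13075 = \frac{71}{4} - 13075 = - \frac{52229}{4}$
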